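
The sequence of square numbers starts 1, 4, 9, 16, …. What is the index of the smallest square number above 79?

9

Solve n² > 79 for integer n.
The largest n with value ≤ 79 is 8 (since 64 ≤ 79 < 81), so the first above is n = 9, value 81.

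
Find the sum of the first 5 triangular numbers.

35

Σ i(i+1)/2 = (Σi² + Σi) / 2 over i = 1..5.
Σi = 15 and Σi² = 55.
(1·55 + 1·15) / 2 = 70/2 = 35.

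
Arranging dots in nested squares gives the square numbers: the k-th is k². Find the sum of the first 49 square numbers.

Σ_{i=1}^{49} i² = 49·50·99/6 = 40425.

40425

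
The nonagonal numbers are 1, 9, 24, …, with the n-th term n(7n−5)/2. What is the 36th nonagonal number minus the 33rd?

717

36·(7·36 − 5)/2 = 4446 and 33·(7·33 − 5)/2 = 3729.
Difference: 4446 − 3729 = 717.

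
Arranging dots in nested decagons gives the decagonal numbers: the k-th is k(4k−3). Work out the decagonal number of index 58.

The 58th decagonal number is n(4n−3) with n = 58.
58·(4·58 − 3) = 58·229 = 13282.

13282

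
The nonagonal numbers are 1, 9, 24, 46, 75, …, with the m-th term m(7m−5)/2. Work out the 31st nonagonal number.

The 31st nonagonal number is n(7n−5)/2 with n = 31.
31·(7·31 − 5)/2 = 31·212/2 = 31·106 = 3286.

3286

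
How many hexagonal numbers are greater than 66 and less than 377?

7

The n-th hexagonal number is n(2n−1).
Smallest index with value > 66: n = 7 (giving 91).
Largest index with value < 377: n = 13 (giving 325).
Indices 7 through 13: 7 terms.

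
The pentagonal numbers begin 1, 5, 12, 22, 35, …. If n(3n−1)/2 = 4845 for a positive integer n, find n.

Set n(3n−1)/2 = 4845, giving 3n² − n − 9690 = 0.
The discriminant is 1 + 24·4845 = 116281, and √116281 = 341.
So n = (1 + 341) / 6 = 342/6 = 57.
Check: 57·(3·57 − 1)/2 = 4845. ✓

57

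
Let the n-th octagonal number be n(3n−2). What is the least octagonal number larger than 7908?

8008

Solve n(3n−2) > 7908 for integer n.
The largest n with value ≤ 7908 is 51 (since 7701 ≤ 7908 < 8008), so the first above is n = 52, value 8008.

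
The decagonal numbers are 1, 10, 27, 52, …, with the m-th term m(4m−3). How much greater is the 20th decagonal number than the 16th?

20·(4·20 − 3) = 1540 and 16·(4·16 − 3) = 976.
Difference: 1540 − 976 = 564.

564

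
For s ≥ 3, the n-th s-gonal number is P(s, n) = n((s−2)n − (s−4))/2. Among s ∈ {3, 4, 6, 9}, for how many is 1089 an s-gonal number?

2

s = 3: P(3, 46) = 1081 and P(3, 47) = 1128; 1089 is not s-gonal.
s = 4: P(4, 33) = 1089. ✓
s = 6: P(6, 23) = 1035 and P(6, 24) = 1128; 1089 is not s-gonal.
s = 9: P(9, 18) = 1089. ✓
Hits: s ∈ {4, 9} → 2.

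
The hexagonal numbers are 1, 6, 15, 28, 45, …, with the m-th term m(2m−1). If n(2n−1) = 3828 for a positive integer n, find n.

44

Set n(2n−1) = 3828, giving 2n² − n − 3828 = 0.
So n = (1 + 175) / 4 = 176/4 = 44.
Check: 44·(2·44 − 1) = 3828. ✓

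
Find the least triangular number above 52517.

52650

Solve n(n+1)/2 > 52517 for integer n.
The largest n with value ≤ 52517 is 323 (since 52326 ≤ 52517 < 52650), so the first above is n = 324, value 52650.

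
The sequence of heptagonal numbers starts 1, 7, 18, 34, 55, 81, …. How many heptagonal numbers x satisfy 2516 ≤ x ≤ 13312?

41

The n-th heptagonal number is n(5n−3)/2.
Smallest index with value ≥ 2516: n = 33 (giving 2673).
Largest index with value ≤ 13312: n = 73 (giving 13213).
Indices 33 through 73: 41 terms.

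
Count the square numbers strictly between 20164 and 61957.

106

The n-th square number is n².
Smallest index with value > 20164: n = 143 (giving 20449).
Largest index with value < 61957: n = 248 (giving 61504).
Indices 143 through 248: 106 terms.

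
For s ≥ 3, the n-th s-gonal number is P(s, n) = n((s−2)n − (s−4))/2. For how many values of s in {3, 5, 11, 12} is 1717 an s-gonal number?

s = 3: P(3, 58) = 1711 and P(3, 59) = 1770; 1717 is not s-gonal.
s = 5: P(5, 34) = 1717. ✓
s = 11: P(11, 19) = 1558 and P(11, 20) = 1730; 1717 is not s-gonal.
s = 12: P(12, 18) = 1548 and P(12, 19) = 1729; 1717 is not s-gonal.
Hits: s ∈ {5} → 1.

1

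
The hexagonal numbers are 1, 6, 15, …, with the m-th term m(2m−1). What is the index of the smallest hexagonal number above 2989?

39

Solve n(2n−1) > 2989 for integer n.
The largest n with value ≤ 2989 is 38 (since 2850 ≤ 2989 < 3003), so the first above is n = 39, value 3003.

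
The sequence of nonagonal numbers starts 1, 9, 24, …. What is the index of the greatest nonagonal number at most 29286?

Solve n(7n−5)/2 ≤ 29286 for integer n.
n = 91 gives 28756 ≤ 29286, while n = 92 gives 29394 > 29286; so the answer is index 91.

91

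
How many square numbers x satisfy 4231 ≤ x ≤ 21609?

82

The n-th square number is n².
Smallest index with value ≥ 4231: n = 66 (giving 4356).
Largest index with value ≤ 21609: n = 147 (giving 21609).
Indices 66 through 147: 82 terms.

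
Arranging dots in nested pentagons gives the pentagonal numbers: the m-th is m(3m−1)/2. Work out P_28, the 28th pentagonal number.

The 28th pentagonal number is n(3n−1)/2 with n = 28.
28·(3·28 − 1)/2 = 28·83/2 = 1162.

1162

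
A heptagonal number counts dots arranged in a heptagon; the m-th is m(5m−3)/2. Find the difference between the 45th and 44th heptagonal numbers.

221

Consecutive heptagonal numbers differ by 5n − 4: here 5·45 − 4 = 221.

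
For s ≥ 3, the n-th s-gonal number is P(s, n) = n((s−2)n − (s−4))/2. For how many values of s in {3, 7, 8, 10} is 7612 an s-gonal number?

s = 3: P(3, 122) = 7503 and P(3, 123) = 7626; 7612 is not s-gonal.
s = 7: P(7, 55) = 7480 and P(7, 56) = 7756; 7612 is not s-gonal.
s = 8: P(8, 50) = 7400 and P(8, 51) = 7701; 7612 is not s-gonal.
s = 10: P(10, 44) = 7612. ✓
Hits: s ∈ {10} → 1.

1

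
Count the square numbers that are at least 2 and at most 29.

The n-th square number is n².
Smallest index with value ≥ 2: n = 2 (giving 4).
Largest index with value ≤ 29: n = 5 (giving 25).
Indices 2 through 5: 4 terms.

4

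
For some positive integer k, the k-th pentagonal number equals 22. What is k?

Set n(3n−1)/2 = 22, giving 3n² − n − 44 = 0.
So n = (1 + 23) / 6 = 24/6 = 4.

4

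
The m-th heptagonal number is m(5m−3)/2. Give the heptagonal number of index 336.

281736

The 336th heptagonal number is n(5n−3)/2 with n = 336.
336·(5·336 − 3)/2 = 336·1677/2 = 281736.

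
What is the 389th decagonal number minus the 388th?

3105

Consecutive decagonal numbers differ by 8n − 7: here 8·389 − 7 = 3105.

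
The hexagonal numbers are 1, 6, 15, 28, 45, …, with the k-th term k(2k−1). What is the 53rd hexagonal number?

5565

The 53rd hexagonal number is n(2n−1) with n = 53.
53·(2·53 − 1) = 53·105 = 5565.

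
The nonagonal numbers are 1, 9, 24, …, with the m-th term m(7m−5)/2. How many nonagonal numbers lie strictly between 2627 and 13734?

35

The n-th nonagonal number is n(7n−5)/2.
Smallest index with value > 2627: n = 28 (giving 2674).
Largest index with value < 13734: n = 62 (giving 13299).
Indices 28 through 62: 35 terms.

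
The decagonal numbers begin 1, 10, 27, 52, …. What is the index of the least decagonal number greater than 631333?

Solve n(4n−3) > 631333 for integer n.
The largest n with value ≤ 631333 is 397 (since 629245 ≤ 631333 < 632422), so the first above is n = 398, value 632422.

398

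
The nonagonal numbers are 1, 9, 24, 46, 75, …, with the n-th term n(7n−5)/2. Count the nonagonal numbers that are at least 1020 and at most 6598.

The n-th nonagonal number is n(7n−5)/2.
Smallest index with value ≥ 1020: n = 18 (giving 1089).
Largest index with value ≤ 6598: n = 43 (giving 6364).
Indices 18 through 43: 26 terms.

26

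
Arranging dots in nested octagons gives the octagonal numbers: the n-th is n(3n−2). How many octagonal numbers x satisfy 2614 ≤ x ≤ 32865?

The n-th octagonal number is n(3n−2).
Smallest index with value ≥ 2614: n = 30 (giving 2640).
Largest index with value ≤ 32865: n = 105 (giving 32865).
Indices 30 through 105: 76 terms.

76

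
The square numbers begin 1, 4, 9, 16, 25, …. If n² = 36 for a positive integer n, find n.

6

We need n² = 36, so n = √36 = 6.
Check: 6² = 36. ✓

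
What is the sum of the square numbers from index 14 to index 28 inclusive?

Σ_{i=14}^{28} i² = 7714 − 819 = 6895.

6895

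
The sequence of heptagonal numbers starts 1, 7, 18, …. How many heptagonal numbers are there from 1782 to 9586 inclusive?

The n-th heptagonal number is n(5n−3)/2.
Smallest index with value ≥ 1782: n = 27 (giving 1782).
Largest index with value ≤ 9586: n = 62 (giving 9517).
Indices 27 through 62: 36 terms.

36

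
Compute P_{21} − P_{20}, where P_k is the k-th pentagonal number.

61

Consecutive pentagonal numbers differ by 3n − 2: here 3·21 − 2 = 61.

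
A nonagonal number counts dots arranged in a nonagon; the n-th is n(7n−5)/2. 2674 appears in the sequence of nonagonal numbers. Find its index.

28

Set n(7n−5)/2 = 2674, giving 7n² − 5n − 5348 = 0.
The discriminant is 25 + 56·2674 = 149769, and √149769 = 387.
So n = (5 + 387) / 14 = 392/14 = 28.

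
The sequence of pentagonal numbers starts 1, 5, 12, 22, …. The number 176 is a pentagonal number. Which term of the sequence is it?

Set n(3n−1)/2 = 176, giving 3n² − n − 352 = 0.
The discriminant is 1 + 24·176 = 4225, and √4225 = 65.
So n = (1 + 65) / 6 = 66/6 = 11.

11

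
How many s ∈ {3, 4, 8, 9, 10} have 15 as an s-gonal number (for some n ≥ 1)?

1

s = 3: P(3, 5) = 15. ✓
s = 4: P(4, 3) = 9 and P(4, 4) = 16; 15 is not s-gonal.
s = 8: P(8, 2) = 8 and P(8, 3) = 21; 15 is not s-gonal.
s = 9: P(9, 2) = 9 and P(9, 3) = 24; 15 is not s-gonal.
s = 10: P(10, 2) = 10 and P(10, 3) = 27; 15 is not s-gonal.
Hits: s ∈ {3} → 1.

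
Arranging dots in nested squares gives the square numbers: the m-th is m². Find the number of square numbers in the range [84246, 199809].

157

The n-th square number is n².
Smallest index with value ≥ 84246: n = 291 (giving 84681).
Largest index with value ≤ 199809: n = 447 (giving 199809).
Indices 291 through 447: 157 terms.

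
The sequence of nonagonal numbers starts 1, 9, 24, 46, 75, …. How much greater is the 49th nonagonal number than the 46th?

49·(7·49 − 5)/2 = 8281 and 46·(7·46 − 5)/2 = 7291.
Difference: 8281 − 7291 = 990.

990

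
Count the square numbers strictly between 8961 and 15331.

The n-th square number is n².
Smallest index with value > 8961: n = 95 (giving 9025).
Largest index with value < 15331: n = 123 (giving 15129).
Indices 95 through 123: 29 terms.

29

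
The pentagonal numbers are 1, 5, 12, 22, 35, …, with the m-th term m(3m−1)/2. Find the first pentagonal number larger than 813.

Solve n(3n−1)/2 > 813 for integer n.
The largest n with value ≤ 813 is 23 (since 782 ≤ 813 < 852), so the first above is n = 24, value 852.

852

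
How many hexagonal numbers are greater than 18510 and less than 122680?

The n-th hexagonal number is n(2n−1).
Smallest index with value > 18510: n = 97 (giving 18721).
Largest index with value < 122680: n = 247 (giving 121771).
Indices 97 through 247: 151 terms.

151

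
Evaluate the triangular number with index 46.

1081

The 46th triangular number is n(n+1)/2 with n = 46.
46·47/2 = 2162/2 = 1081.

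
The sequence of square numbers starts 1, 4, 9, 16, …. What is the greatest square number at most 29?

Solve n² ≤ 29 for integer n.
n = 5 gives 25 ≤ 29, while n = 6 gives 36 > 29; so the answer is 25.

25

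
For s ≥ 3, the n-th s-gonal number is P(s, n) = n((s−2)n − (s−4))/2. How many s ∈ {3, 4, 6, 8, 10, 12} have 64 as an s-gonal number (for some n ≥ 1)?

s = 3: P(3, 10) = 55 and P(3, 11) = 66; 64 is not s-gonal.
s = 4: P(4, 8) = 64. ✓
s = 6: P(6, 5) = 45 and P(6, 6) = 66; 64 is not s-gonal.
s = 8: P(8, 4) = 40 and P(8, 5) = 65; 64 is not s-gonal.
s = 10: P(10, 4) = 52 and P(10, 5) = 85; 64 is not s-gonal.
s = 12: P(12, 4) = 64. ✓
Hits: s ∈ {4, 12} → 2.

2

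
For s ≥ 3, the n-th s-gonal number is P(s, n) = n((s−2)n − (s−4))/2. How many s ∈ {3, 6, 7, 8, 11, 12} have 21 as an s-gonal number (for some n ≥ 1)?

s = 3: P(3, 6) = 21. ✓
s = 6: P(6, 3) = 15 and P(6, 4) = 28; 21 is not s-gonal.
s = 7: P(7, 3) = 18 and P(7, 4) = 34; 21 is not s-gonal.
s = 8: P(8, 3) = 21. ✓
s = 11: P(11, 2) = 11 and P(11, 3) = 30; 21 is not s-gonal.
s = 12: P(12, 2) = 12 and P(12, 3) = 33; 21 is not s-gonal.
Hits: s ∈ {3, 8} → 2.

2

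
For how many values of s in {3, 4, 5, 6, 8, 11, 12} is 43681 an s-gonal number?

2

s = 3: P(3, 295) = 43660 and P(3, 296) = 43956; 43681 is not s-gonal.
s = 4: P(4, 209) = 43681. ✓
s = 5: P(5, 170) = 43265 and P(5, 171) = 43776; 43681 is not s-gonal.
s = 6: P(6, 148) = 43660 and P(6, 149) = 44253; 43681 is not s-gonal.
s = 8: P(8, 121) = 43681. ✓
s = 11: P(11, 98) = 42875 and P(11, 99) = 43758; 43681 is not s-gonal.
s = 12: P(12, 93) = 42873 and P(12, 94) = 43804; 43681 is not s-gonal.
Hits: s ∈ {4, 8} → 2.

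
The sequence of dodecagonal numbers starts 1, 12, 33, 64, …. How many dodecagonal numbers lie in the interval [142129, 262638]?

The n-th dodecagonal number is n(5n−4).
Smallest index with value ≥ 142129: n = 169 (giving 142129).
Largest index with value ≤ 262638: n = 229 (giving 261289).
Indices 169 through 229: 61 terms.

61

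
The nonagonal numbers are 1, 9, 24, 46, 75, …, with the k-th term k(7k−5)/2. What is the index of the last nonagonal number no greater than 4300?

Solve n(7n−5)/2 ≤ 4300 for integer n.
n = 35 gives 4200 ≤ 4300, while n = 36 gives 4446 > 4300; so the answer is index 35.

35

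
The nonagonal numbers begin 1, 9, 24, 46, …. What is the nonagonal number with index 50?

The 50th nonagonal number is n(7n−5)/2 with n = 50.
50·(7·50 − 5)/2 = 50·345/2 = 8625.

8625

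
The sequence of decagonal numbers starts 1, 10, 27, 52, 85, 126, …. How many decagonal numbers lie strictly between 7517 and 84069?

The n-th decagonal number is n(4n−3).
Smallest index with value > 7517: n = 44 (giving 7612).
Largest index with value < 84069: n = 145 (giving 83665).
Indices 44 through 145: 102 terms.

102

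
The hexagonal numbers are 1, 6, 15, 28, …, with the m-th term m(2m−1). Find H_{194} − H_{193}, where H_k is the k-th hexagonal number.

773

Consecutive hexagonal numbers differ by 4n − 3: here 4·194 − 3 = 773.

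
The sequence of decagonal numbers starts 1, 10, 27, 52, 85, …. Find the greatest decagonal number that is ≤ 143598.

Solve n(4n−3) ≤ 143598 for integer n.
n = 189 gives 142317 ≤ 143598, while n = 190 gives 143830 > 143598; so the answer is 142317.

142317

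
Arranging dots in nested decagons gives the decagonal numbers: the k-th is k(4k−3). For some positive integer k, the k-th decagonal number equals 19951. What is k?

71

Set n(4n−3) = 19951, giving 4n² − 3n − 19951 = 0.
The discriminant is 9 + 16·19951 = 319225, and √319225 = 565.
So n = (3 + 565) / 8 = 568/8 = 71.
Check: 71·(4·71 − 3) = 19951. ✓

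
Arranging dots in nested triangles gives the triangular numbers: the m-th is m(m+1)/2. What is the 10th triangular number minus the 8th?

10·11/2 = 55 and 8·9/2 = 36.
Difference: 55 − 36 = 19.

19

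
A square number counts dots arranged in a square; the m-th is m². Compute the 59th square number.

The 59th square number is n² with n = 59.
59² = 3481.

3481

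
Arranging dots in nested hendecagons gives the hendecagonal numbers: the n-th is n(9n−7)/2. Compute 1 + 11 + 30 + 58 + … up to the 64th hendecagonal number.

Σ i(9i−7)/2 = (9Σi² − 7Σi) / 2 over i = 1..64.
Σi = 2080 and Σi² = 89440.
(9·89440 − 7·2080) / 2 = 790400/2 = 395200.

395200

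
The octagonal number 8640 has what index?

54

Set n(3n−2) = 8640, giving 3n² − 2n − 8640 = 0.
So n = (2 + 322) / 6 = 324/6 = 54.
Check: 54·(3·54 − 2) = 8640. ✓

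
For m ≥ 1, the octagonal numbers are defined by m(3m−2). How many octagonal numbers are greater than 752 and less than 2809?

14

The n-th octagonal number is n(3n−2).
Smallest index with value > 752: n = 17 (giving 833).
Largest index with value < 2809: n = 30 (giving 2640).
Indices 17 through 30: 14 terms.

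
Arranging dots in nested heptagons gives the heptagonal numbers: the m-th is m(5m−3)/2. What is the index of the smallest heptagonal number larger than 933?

Solve n(5n−3)/2 > 933 for integer n.
The largest n with value ≤ 933 is 19 (since 874 ≤ 933 < 970), so the first above is n = 20, value 970.

20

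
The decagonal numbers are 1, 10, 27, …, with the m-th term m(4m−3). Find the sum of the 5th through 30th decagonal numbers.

36335

Σ i(4i−3) = 4Σi² − 3Σi over i = 5..30.
Σi = 465 − 10 = 455 and Σi² = 9455 − 30 = 9425.
4·9425 − 3·455 = 36335.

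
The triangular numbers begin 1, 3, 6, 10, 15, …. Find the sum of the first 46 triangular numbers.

Σ i(i+1)/2 = (Σi² + Σi) / 2 over i = 1..46.
Σi = 1081 and Σi² = 33511.
(1·33511 + 1·1081) / 2 = 34592/2 = 17296.

17296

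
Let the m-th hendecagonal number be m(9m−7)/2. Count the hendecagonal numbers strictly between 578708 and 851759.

The n-th hendecagonal number is n(9n−7)/2.
Smallest index with value > 578708: n = 360 (giving 581940).
Largest index with value < 851759: n = 435 (giving 849990).
Indices 360 through 435: 76 terms.

76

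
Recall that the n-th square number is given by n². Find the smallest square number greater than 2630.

Solve n² > 2630 for integer n.
The largest n with value ≤ 2630 is 51 (since 2601 ≤ 2630 < 2704), so the first above is n = 52, value 2704.

2704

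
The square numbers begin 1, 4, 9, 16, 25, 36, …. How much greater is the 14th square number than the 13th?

27

n² − (n−1)² = 2n − 1, so 14² − 13² = 2·14 − 1 = 27.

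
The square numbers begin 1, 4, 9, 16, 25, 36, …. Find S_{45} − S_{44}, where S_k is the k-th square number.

n² − (n−1)² = 2n − 1, so 45² − 44² = 2·45 − 1 = 89.

89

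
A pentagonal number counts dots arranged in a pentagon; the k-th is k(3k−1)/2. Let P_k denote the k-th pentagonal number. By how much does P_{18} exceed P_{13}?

230

18·(3·18 − 1)/2 = 477 and 13·(3·13 − 1)/2 = 247.
Difference: 477 − 247 = 230.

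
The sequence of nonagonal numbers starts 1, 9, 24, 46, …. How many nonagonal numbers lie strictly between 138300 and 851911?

The n-th nonagonal number is n(7n−5)/2.
Smallest index with value > 138300: n = 200 (giving 139500).
Largest index with value < 851911: n = 493 (giving 849439).
Indices 200 through 493: 294 terms.

294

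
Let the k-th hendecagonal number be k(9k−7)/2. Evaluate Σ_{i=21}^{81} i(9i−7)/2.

Σ i(9i−7)/2 = (9Σi² − 7Σi) / 2 over i = 21..81.
Σi = 3321 − 210 = 3111 and Σi² = 180441 − 2870 = 177571.
(9·177571 − 7·3111) / 2 = 1576362/2 = 788181.

788181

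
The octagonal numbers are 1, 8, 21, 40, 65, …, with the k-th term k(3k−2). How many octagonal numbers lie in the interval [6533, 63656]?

The n-th octagonal number is n(3n−2).
Smallest index with value ≥ 6533: n = 47 (giving 6533).
Largest index with value ≤ 63656: n = 146 (giving 63656).
Indices 47 through 146: 100 terms.

100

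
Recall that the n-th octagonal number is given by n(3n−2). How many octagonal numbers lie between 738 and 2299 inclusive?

The n-th octagonal number is n(3n−2).
Smallest index with value ≥ 738: n = 17 (giving 833).
Largest index with value ≤ 2299: n = 28 (giving 2296).
Indices 17 through 28: 12 terms.

12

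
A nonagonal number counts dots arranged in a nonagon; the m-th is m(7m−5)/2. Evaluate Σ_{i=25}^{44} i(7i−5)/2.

Σ i(7i−5)/2 = (7Σi² − 5Σi) / 2 over i = 25..44.
Σi = 990 − 300 = 690 and Σi² = 29370 − 4900 = 24470.
(7·24470 − 5·690) / 2 = 167840/2 = 83920.

83920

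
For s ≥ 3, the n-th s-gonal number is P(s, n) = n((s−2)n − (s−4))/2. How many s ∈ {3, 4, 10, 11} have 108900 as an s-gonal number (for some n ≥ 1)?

s = 3: P(3, 466) = 108811 and P(3, 467) = 109278; 108900 is not s-gonal.
s = 4: P(4, 330) = 108900. ✓
s = 10: P(10, 165) = 108405 and P(10, 166) = 109726; 108900 is not s-gonal.
s = 11: P(11, 155) = 107570 and P(11, 156) = 108966; 108900 is not s-gonal.
Hits: s ∈ {4} → 1.

1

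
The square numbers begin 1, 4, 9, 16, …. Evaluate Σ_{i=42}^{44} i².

Σ_{i=42}^{44} i² = 29370 − 23821 = 5549.

5549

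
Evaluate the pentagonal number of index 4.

22

The 4th pentagonal number is n(3n−1)/2 with n = 4.
4·(3·4 − 1)/2 = 4·11/2 = 22.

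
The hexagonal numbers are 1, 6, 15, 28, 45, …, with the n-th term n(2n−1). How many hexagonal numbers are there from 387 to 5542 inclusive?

38

The n-th hexagonal number is n(2n−1).
Smallest index with value ≥ 387: n = 15 (giving 435).
Largest index with value ≤ 5542: n = 52 (giving 5356).
Indices 15 through 52: 38 terms.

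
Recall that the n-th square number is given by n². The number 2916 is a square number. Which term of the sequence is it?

54

We need n² = 2916, so n = √2916 = 54.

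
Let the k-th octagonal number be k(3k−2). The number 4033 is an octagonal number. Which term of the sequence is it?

37

Set n(3n−2) = 4033, giving 3n² − 2n − 4033 = 0.
So n = (2 + 220) / 6 = 222/6 = 37.
Check: 37·(3·37 − 2) = 4033. ✓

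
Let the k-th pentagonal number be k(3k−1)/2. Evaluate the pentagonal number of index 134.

26867

The 134th pentagonal number is n(3n−1)/2 with n = 134.
134·(3·134 − 1)/2 = 134·401/2 = 26867.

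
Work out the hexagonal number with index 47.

4371

The 47th hexagonal number is n(2n−1) with n = 47.
47·(2·47 − 1) = 47·93 = 4371.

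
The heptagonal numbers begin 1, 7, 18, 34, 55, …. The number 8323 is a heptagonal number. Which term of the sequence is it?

58

Set n(5n−3)/2 = 8323, giving 5n² − 3n − 16646 = 0.
The discriminant is 9 + 40·8323 = 332929, and √332929 = 577.
So n = (3 + 577) / 10 = 580/10 = 58.
Check: 58·(5·58 − 3)/2 = 8323. ✓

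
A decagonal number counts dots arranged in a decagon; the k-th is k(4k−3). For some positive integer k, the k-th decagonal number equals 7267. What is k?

Set n(4n−3) = 7267, giving 4n² − 3n − 7267 = 0.
The discriminant is 9 + 16·7267 = 116281, and √116281 = 341.
So n = (3 + 341) / 8 = 344/8 = 43.

43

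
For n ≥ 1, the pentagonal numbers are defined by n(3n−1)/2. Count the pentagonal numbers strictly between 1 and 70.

5

The n-th pentagonal number is n(3n−1)/2.
Smallest index with value > 1: n = 2 (giving 5).
Largest index with value < 70: n = 6 (giving 51).
Indices 2 through 6: 5 terms.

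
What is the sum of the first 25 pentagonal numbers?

8125

Σ i(3i−1)/2 = (3Σi² − Σi) / 2 over i = 1..25.
Σi = 325 and Σi² = 5525.
(3·5525 − 1·325) / 2 = 16250/2 = 8125.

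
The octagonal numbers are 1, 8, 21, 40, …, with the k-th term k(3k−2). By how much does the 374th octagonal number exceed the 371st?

374·(3·374 − 2) = 418880 and 371·(3·371 − 2) = 412181.
Difference: 418880 − 412181 = 6699.

6699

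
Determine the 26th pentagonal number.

1001

26·(3·26 − 1)/2 = 26·77/2 = 1001.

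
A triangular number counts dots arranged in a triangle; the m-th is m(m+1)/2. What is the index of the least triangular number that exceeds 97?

14

Solve n(n+1)/2 > 97 for integer n.
The largest n with value ≤ 97 is 13 (since 91 ≤ 97 < 105), so the first above is n = 14, value 105.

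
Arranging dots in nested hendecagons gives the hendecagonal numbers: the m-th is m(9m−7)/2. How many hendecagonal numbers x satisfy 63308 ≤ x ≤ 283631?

The n-th hendecagonal number is n(9n−7)/2.
Smallest index with value ≥ 63308: n = 119 (giving 63308).
Largest index with value ≤ 283631: n = 251 (giving 282626).
Indices 119 through 251: 133 terms.

133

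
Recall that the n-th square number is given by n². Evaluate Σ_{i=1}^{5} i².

Σ_{i=1}^{5} i² = 5·6·11/6 = 55.

55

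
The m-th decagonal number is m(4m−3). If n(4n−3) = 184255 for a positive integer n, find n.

Set n(4n−3) = 184255, giving 4n² − 3n − 184255 = 0.
The discriminant is 9 + 16·184255 = 2948089, and √2948089 = 1717.
So n = (3 + 1717) / 8 = 1720/8 = 215.
Check: 215·(4·215 − 3) = 184255. ✓

215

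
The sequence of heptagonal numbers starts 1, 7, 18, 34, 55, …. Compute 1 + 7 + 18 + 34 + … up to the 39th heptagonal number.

50180

Σ i(5i−3)/2 = (5Σi² − 3Σi) / 2 over i = 1..39.
Σi = 780 and Σi² = 20540.
(5·20540 − 3·780) / 2 = 100360/2 = 50180.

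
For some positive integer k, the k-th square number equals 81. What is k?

9

We need n² = 81, so n = √81 = 9.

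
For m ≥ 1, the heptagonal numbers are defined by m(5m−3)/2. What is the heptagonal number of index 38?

3553

The 38th heptagonal number is n(5n−3)/2 with n = 38.
38·(5·38 − 3)/2 = 38·187/2 = 3553.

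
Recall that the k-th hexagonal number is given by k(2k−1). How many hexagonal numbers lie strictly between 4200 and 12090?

The n-th hexagonal number is n(2n−1).
Smallest index with value > 4200: n = 47 (giving 4371).
Largest index with value < 12090: n = 77 (giving 11781).
Indices 47 through 77: 31 terms.

31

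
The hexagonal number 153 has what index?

9

Set n(2n−1) = 153, giving 2n² − n − 153 = 0.
The discriminant is 1 + 8·153 = 1225, and √1225 = 35.
So n = (1 + 35) / 4 = 36/4 = 9.
Check: 9·(2·9 − 1) = 153. ✓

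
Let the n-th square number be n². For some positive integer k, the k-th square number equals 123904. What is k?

352

We need n² = 123904, so n = √123904 = 352.
Check: 352² = 123904. ✓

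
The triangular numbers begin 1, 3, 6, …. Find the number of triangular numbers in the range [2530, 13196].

91

The n-th triangular number is n(n+1)/2.
Smallest index with value ≥ 2530: n = 71 (giving 2556).
Largest index with value ≤ 13196: n = 161 (giving 13041).
Indices 71 through 161: 91 terms.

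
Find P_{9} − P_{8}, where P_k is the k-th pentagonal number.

25

Consecutive pentagonal numbers differ by 3n − 2: here 3·9 − 2 = 25.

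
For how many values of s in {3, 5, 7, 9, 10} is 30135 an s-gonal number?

1

s = 3: P(3, 245) = 30135. ✓
s = 5: P(5, 141) = 29751 and P(5, 142) = 30175; 30135 is not s-gonal.
s = 7: P(7, 110) = 30085 and P(7, 111) = 30636; 30135 is not s-gonal.
s = 9: P(9, 93) = 30039 and P(9, 94) = 30691; 30135 is not s-gonal.
s = 10: P(10, 87) = 30015 and P(10, 88) = 30712; 30135 is not s-gonal.
Hits: s ∈ {3} → 1.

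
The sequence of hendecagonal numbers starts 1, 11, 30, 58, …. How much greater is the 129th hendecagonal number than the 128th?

1153

Consecutive hendecagonal numbers differ by 9n − 8: here 9·129 − 8 = 1153.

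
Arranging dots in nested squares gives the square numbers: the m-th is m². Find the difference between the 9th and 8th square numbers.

n² − (n−1)² = 2n − 1, so 9² − 8² = 2·9 − 1 = 17.

17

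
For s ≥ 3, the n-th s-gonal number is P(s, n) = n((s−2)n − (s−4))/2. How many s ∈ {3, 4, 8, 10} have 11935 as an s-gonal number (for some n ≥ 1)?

2

s = 3: P(3, 154) = 11935. ✓
s = 4: P(4, 109) = 11881 and P(4, 110) = 12100; 11935 is not s-gonal.
s = 8: P(8, 63) = 11781 and P(8, 64) = 12160; 11935 is not s-gonal.
s = 10: P(10, 55) = 11935. ✓
Hits: s ∈ {3, 10} → 2.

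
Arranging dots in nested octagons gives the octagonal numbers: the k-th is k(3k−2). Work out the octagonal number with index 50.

The 50th octagonal number is n(3n−2) with n = 50.
50·(3·50 − 2) = 50·148 = 7400.

7400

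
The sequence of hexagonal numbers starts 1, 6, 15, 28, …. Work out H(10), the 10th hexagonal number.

The 10th hexagonal number is n(2n−1) with n = 10.
10·(2·10 − 1) = 10·19 = 190.

190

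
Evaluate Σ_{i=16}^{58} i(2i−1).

129387

Σ i(2i−1) = 2Σi² − Σi over i = 16..58.
Σi = 1711 − 120 = 1591 and Σi² = 66729 − 1240 = 65489.
2·65489 − 1·1591 = 129387.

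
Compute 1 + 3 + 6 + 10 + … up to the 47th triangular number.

Σ i(i+1)/2 = (Σi² + Σi) / 2 over i = 1..47.
Σi = 1128 and Σi² = 35720.
(1·35720 + 1·1128) / 2 = 36848/2 = 18424.

18424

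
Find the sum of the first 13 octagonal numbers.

Σ i(3i−2) = 3Σi² − 2Σi over i = 1..13.
Σi = 91 and Σi² = 819.
3·819 − 2·91 = 2275.

2275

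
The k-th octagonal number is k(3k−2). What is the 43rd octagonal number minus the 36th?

43·(3·43 − 2) = 5461 and 36·(3·36 − 2) = 3816.
Difference: 5461 − 3816 = 1645.

1645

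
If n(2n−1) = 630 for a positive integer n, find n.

Set n(2n−1) = 630, giving 2n² − n − 630 = 0.
So n = (1 + 71) / 4 = 72/4 = 18.

18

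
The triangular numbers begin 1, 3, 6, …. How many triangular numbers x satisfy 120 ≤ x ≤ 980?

The n-th triangular number is n(n+1)/2.
Smallest index with value ≥ 120: n = 15 (giving 120).
Largest index with value ≤ 980: n = 43 (giving 946).
Indices 15 through 43: 29 terms.

29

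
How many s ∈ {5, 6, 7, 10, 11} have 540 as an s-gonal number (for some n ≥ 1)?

2

s = 5: P(5, 19) = 532 and P(5, 20) = 590; 540 is not s-gonal.
s = 6: P(6, 16) = 496 and P(6, 17) = 561; 540 is not s-gonal.
s = 7: P(7, 15) = 540. ✓
s = 10: P(10, 12) = 540. ✓
s = 11: P(11, 11) = 506 and P(11, 12) = 606; 540 is not s-gonal.
Hits: s ∈ {7, 10} → 2.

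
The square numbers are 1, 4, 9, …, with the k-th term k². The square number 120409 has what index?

347

We need n² = 120409, so n = √120409 = 347.
Check: 347² = 120409. ✓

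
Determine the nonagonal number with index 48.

7944

The 48th nonagonal number is n(7n−5)/2 with n = 48.
48·(7·48 − 5)/2 = 48·331/2 = 7944.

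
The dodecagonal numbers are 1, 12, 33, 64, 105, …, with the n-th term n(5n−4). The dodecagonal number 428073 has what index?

293

Set n(5n−4) = 428073, giving 5n² − 4n − 428073 = 0.
The discriminant is 16 + 20·428073 = 8561476, and √8561476 = 2926.
So n = (4 + 2926) / 10 = 2930/10 = 293.
Check: 293·(5·293 − 4) = 428073. ✓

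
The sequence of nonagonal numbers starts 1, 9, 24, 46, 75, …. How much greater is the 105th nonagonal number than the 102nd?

2166

105·(7·105 − 5)/2 = 38325 and 102·(7·102 − 5)/2 = 36159.
Difference: 38325 − 36159 = 2166.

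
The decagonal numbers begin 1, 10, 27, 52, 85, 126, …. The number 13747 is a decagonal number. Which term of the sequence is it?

Set n(4n−3) = 13747, giving 4n² − 3n − 13747 = 0.
The discriminant is 9 + 16·13747 = 219961, and √219961 = 469.
So n = (3 + 469) / 8 = 472/8 = 59.
Check: 59·(4·59 − 3) = 13747. ✓

59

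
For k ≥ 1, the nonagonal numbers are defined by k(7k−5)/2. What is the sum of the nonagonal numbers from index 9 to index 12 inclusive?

1456

Σ i(7i−5)/2 = (7Σi² − 5Σi) / 2 over i = 9..12.
Σi = 78 − 36 = 42 and Σi² = 650 − 204 = 446.
(7·446 − 5·42) / 2 = 2912/2 = 1456.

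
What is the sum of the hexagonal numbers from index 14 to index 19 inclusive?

Σ i(2i−1) = 2Σi² − Σi over i = 14..19.
Σi = 190 − 91 = 99 and Σi² = 2470 − 819 = 1651.
2·1651 − 1·99 = 3203.

3203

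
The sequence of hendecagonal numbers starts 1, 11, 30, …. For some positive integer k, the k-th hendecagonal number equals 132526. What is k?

172

Set n(9n−7)/2 = 132526, giving 9n² − 7n − 265052 = 0.
So n = (7 + 3089) / 18 = 3096/18 = 172.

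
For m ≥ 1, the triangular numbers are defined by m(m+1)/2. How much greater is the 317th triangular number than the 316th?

317

Consecutive triangular numbers differ by n: T_{317} − T_{316} = 317.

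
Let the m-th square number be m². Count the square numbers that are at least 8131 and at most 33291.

The n-th square number is n².
Smallest index with value ≥ 8131: n = 91 (giving 8281).
Largest index with value ≤ 33291: n = 182 (giving 33124).
Indices 91 through 182: 92 terms.

92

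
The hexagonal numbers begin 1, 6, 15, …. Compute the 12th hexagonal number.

276

The 12th hexagonal number is n(2n−1) with n = 12.
12·(2·12 − 1) = 12·23 = 276.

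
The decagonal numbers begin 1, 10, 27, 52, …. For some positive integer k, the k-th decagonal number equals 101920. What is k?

160

Set n(4n−3) = 101920, giving 4n² − 3n − 101920 = 0.
The discriminant is 9 + 16·101920 = 1630729, and √1630729 = 1277.
So n = (3 + 1277) / 8 = 1280/8 = 160.
Check: 160·(4·160 − 3) = 101920. ✓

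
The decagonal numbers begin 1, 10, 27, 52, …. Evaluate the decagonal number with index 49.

The 49th decagonal number is n(4n−3) with n = 49.
49·(4·49 − 3) = 49·193 = 9457.

9457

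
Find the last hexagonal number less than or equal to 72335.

Solve n(2n−1) ≤ 72335 for integer n.
n = 190 gives 72010 ≤ 72335, while n = 191 gives 72771 > 72335; so the answer is 72010.

72010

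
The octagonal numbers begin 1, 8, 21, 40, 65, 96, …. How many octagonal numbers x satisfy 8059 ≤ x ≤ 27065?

43

The n-th octagonal number is n(3n−2).
Smallest index with value ≥ 8059: n = 53 (giving 8321).
Largest index with value ≤ 27065: n = 95 (giving 26885).
Indices 53 through 95: 43 terms.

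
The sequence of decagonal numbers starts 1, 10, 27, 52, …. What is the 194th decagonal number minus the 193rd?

1545

Consecutive decagonal numbers differ by 8n − 7: here 8·194 − 7 = 1545.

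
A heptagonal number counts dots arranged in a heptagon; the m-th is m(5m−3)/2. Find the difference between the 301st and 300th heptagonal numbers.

Consecutive heptagonal numbers differ by 5n − 4: here 5·301 − 4 = 1501.

1501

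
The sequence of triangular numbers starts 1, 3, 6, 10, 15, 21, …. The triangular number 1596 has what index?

56

Set n(n+1)/2 = 1596, giving n² + n − 3192 = 0.
So n = (-1 + 113) / 2 = 112/2 = 56.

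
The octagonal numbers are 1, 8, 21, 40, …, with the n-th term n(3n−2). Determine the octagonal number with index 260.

260·(3·260 − 2) = 260·778 = 202280.

202280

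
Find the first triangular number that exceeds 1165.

1176

Solve n(n+1)/2 > 1165 for integer n.
The largest n with value ≤ 1165 is 47 (since 1128 ≤ 1165 < 1176), so the first above is n = 48, value 1176.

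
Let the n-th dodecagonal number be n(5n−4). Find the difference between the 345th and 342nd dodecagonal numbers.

10293

345·(5·345 − 4) = 593745 and 342·(5·342 − 4) = 583452.
Difference: 593745 − 583452 = 10293.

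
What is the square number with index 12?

The 12th square number is n² with n = 12.
12² = 144.

144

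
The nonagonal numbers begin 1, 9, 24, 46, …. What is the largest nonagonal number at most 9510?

9334

Solve n(7n−5)/2 ≤ 9510 for integer n.
n = 52 gives 9334 ≤ 9510, while n = 53 gives 9699 > 9510; so the answer is 9334.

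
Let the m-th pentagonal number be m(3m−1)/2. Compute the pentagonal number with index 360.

194220

The 360th pentagonal number is n(3n−1)/2 with n = 360.
360·(3·360 − 1)/2 = 360·1079/2 = 194220.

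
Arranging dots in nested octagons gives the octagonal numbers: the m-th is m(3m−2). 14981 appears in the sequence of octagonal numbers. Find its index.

71

Set n(3n−2) = 14981, giving 3n² − 2n − 14981 = 0.
The discriminant is 4 + 12·14981 = 179776, and √179776 = 424.
So n = (2 + 424) / 6 = 426/6 = 71.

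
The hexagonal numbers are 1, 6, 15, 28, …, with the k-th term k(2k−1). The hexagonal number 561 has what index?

Set n(2n−1) = 561, giving 2n² − n − 561 = 0.
The discriminant is 1 + 8·561 = 4489, and √4489 = 67.
So n = (1 + 67) / 4 = 68/4 = 17.

17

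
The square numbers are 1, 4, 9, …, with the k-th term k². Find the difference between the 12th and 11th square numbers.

23

n² − (n−1)² = 2n − 1, so 12² − 11² = 2·12 − 1 = 23.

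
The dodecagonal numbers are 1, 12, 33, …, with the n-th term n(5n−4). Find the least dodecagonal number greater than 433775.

433945

Solve n(5n−4) > 433775 for integer n.
The largest n with value ≤ 433775 is 294 (since 431004 ≤ 433775 < 433945), so the first above is n = 295, value 433945.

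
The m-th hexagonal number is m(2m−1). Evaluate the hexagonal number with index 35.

2415

35·(2·35 − 1) = 35·69 = 2415.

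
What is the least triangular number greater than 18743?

Solve n(n+1)/2 > 18743 for integer n.
The largest n with value ≤ 18743 is 193 (since 18721 ≤ 18743 < 18915), so the first above is n = 194, value 18915.

18915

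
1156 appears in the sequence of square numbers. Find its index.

34

We need n² = 1156, so n = √1156 = 34.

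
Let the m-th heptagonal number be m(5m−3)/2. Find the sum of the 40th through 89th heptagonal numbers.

541225

Σ i(5i−3)/2 = (5Σi² − 3Σi) / 2 over i = 40..89.
Σi = 4005 − 780 = 3225 and Σi² = 238965 − 20540 = 218425.
(5·218425 − 3·3225) / 2 = 1082450/2 = 541225.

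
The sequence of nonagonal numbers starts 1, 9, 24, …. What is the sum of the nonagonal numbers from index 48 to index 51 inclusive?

Σ i(7i−5)/2 = (7Σi² − 5Σi) / 2 over i = 48..51.
Σi = 1326 − 1128 = 198 and Σi² = 45526 − 35720 = 9806.
(7·9806 − 5·198) / 2 = 67652/2 = 33826.

33826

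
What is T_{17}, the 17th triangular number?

The 17th triangular number is n(n+1)/2 with n = 17.
17·18/2 = 306/2 = 153.

153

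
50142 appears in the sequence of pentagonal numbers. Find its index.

Set n(3n−1)/2 = 50142, giving 3n² − n − 100284 = 0.
The discriminant is 1 + 24·50142 = 1203409, and √1203409 = 1097.
So n = (1 + 1097) / 6 = 1098/6 = 183.

183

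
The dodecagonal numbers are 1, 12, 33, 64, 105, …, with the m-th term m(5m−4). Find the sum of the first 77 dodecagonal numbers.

Σ i(5i−4) = 5Σi² − 4Σi over i = 1..77.
Σi = 3003 and Σi² = 155155.
5·155155 − 4·3003 = 763763.

763763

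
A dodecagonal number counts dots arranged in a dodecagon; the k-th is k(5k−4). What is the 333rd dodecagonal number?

553113

The 333rd dodecagonal number is n(5n−4) with n = 333.
333·(5·333 − 4) = 333·1661 = 553113.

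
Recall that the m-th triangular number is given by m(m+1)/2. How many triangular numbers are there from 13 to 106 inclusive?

The n-th triangular number is n(n+1)/2.
Smallest index with value ≥ 13: n = 5 (giving 15).
Largest index with value ≤ 106: n = 14 (giving 105).
Indices 5 through 14: 10 terms.

10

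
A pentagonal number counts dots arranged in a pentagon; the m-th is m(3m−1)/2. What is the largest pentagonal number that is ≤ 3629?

3577

Solve n(3n−1)/2 ≤ 3629 for integer n.
n = 49 gives 3577 ≤ 3629, while n = 50 gives 3725 > 3629; so the answer is 3577.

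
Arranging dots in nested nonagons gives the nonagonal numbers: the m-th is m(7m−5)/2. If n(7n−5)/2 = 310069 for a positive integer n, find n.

Set n(7n−5)/2 = 310069, giving 7n² − 5n − 620138 = 0.
The discriminant is 25 + 56·310069 = 17363889, and √17363889 = 4167.
So n = (5 + 4167) / 14 = 4172/14 = 298.

298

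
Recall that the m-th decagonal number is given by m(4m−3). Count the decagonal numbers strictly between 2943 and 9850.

The n-th decagonal number is n(4n−3).
Smallest index with value > 2943: n = 28 (giving 3052).
Largest index with value < 9850: n = 49 (giving 9457).
Indices 28 through 49: 22 terms.

22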